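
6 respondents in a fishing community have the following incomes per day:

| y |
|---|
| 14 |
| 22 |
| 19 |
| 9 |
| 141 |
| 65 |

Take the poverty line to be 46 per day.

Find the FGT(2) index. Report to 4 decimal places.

Incomes under z: 9, 14, 19, 22 (q = 4 of N = 6).
Relative gaps: (46−9)/46 = 0.8043; (46−14)/46 = 0.6957; (46−19)/46 = 0.5870; (46−22)/46 = 0.5217.
Squared: 0.6470; 0.4839; 0.3445; 0.2722.
Sum = 1.747637; P₂ = 1.747637 / 6 = 0.2913.

0.2913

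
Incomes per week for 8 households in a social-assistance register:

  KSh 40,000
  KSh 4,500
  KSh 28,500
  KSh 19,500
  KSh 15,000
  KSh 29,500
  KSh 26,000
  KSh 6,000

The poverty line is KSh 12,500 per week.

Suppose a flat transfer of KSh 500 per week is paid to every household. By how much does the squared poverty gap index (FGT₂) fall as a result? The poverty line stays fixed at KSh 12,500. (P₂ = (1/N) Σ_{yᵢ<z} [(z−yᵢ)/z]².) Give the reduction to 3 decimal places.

Before: below the line — KSh 4,500, KSh 6,000; squared poverty gap index (FGT₂) = 0.08500.
After the KSh 500 transfer: below the line — KSh 5,000, KSh 6,500; squared poverty gap index (FGT₂) = 0.07380.
Reduction = 0.08500 − 0.07380 = 0.011.

0.011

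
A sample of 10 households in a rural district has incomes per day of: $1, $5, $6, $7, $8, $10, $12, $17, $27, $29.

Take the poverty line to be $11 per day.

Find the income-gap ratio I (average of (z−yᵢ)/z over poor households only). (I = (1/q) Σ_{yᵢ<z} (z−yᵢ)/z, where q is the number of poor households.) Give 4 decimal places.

Incomes under z: $1, $5, $6, $7, $8, $10 (q = 6 of N = 10).
Shortfall ratios (z−y)/z: 0.9091, 0.5455, 0.4545, 0.3636, 0.2727, 0.0909; sum = 2.636364.
I averages over the q = 6 poor units only: 2.636364 / 6 = 0.4394.

0.4394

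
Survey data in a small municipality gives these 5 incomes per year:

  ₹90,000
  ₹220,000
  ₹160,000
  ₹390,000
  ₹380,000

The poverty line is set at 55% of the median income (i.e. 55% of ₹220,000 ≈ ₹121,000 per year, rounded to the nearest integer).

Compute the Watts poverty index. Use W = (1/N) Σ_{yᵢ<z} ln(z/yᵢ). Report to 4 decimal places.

0.0592

Incomes under z: ₹90,000 (q = 1 of N = 5).
ln(z/y) terms: ln(121000/90000) = 0.2960.
W = 0.295981 / 5 = 0.0592.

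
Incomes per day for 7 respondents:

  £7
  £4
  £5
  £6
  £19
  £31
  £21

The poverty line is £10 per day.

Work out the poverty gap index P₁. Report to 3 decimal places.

Below z: £4, £5, £6, £7 (q = 4 of N = 7).
Normalized shortfalls: (10−4)/10 = 0.6000; (10−5)/10 = 0.5000; (10−6)/10 = 0.4000; (10−7)/10 = 0.3000.
Σ = 1.800000. Dividing by the full population N = 7 gives P₁ = 0.257.

0.257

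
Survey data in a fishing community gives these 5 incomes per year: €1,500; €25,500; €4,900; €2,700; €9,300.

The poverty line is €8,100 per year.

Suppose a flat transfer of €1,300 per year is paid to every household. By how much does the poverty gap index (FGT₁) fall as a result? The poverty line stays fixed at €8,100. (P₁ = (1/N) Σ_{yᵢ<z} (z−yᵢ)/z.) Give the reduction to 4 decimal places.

0.0963

Before: below the line — €1,500, €2,700, €4,900; poverty gap index (FGT₁) = 0.375309.
After the €1,300 transfer: below the line — €2,800, €4,000, €6,200; poverty gap index (FGT₁) = 0.279012.
Reduction = 0.375309 − 0.279012 = 0.0963.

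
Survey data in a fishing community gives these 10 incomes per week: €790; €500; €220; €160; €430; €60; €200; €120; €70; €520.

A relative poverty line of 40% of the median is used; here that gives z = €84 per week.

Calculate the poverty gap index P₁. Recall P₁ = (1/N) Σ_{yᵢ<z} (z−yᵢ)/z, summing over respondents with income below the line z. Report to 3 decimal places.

0.045

Below z: €60, €70 (q = 2 of N = 10).
Normalized shortfalls: (84−60)/84 = 0.2857; (84−70)/84 = 0.1667.
Σ = 0.452381. Dividing by the full population N = 10 gives P₁ = 0.045.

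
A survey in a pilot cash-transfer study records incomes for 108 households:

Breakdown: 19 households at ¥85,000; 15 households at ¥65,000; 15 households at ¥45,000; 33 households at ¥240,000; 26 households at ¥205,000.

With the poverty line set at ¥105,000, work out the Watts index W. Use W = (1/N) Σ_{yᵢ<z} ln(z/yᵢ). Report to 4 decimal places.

Below z: 15×¥45,000, 15×¥65,000, 19×¥85,000 (q = 49 of N = 108).
Log shortfalls: ln(105000/45000) = 0.8473 (×15); ln(105000/65000) = 0.4796 (×15); ln(105000/85000) = 0.2113 (×19).
W = 23.917937 / 108 = 0.2215.

0.2215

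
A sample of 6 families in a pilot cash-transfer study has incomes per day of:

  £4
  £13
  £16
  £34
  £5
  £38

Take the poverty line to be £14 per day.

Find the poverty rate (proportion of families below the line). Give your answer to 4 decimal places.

3 of the 6 families have income below £14.
H = 3/6 = 0.5000.

0.5000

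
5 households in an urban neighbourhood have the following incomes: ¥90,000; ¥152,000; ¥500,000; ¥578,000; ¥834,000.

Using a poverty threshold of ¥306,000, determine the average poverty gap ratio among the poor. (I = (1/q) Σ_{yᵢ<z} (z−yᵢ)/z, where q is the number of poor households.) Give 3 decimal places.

Poor units: ¥90,000, ¥152,000 (q = 2 of N = 5).
Shortfall ratios (z−y)/z: 0.7059, 0.5033; sum = 1.209150.
I averages over the q = 2 poor units only: 1.209150 / 2 = 0.605.

0.605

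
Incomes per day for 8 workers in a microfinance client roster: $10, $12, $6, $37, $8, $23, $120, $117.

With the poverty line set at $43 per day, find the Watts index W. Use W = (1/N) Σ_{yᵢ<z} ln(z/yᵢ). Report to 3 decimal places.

0.895

Poor units: $6, $8, $10, $12, $23, $37 (q = 6 of N = 8).
Log gaps: ln(43/6) = 1.9694; ln(43/8) = 1.6818; ln(43/10) = 1.4586; ln(43/12) = 1.2763; ln(43/23) = 0.6257; ln(43/37) = 0.1503.
W = 7.162096 / 8 = 0.895.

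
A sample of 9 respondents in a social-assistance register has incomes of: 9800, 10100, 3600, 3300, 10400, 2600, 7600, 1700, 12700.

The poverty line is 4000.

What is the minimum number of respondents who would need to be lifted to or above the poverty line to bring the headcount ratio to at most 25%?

2

Currently q = 4 of N = 9 are below the line (H = 0.444).
A headcount ratio of at most 25% allows at most ⌊0.25 × 9⌋ = 2 poor respondents.
So at least 4 − 2 = 2 must be lifted.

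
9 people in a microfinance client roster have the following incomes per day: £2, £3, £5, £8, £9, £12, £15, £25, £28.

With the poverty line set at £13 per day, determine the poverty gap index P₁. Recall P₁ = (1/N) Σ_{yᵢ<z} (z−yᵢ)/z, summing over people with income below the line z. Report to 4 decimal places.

0.3333

Incomes under z: £2, £3, £5, £8, £9, £12 (q = 6 of N = 9).
Normalized shortfalls: (13−2)/13 = 0.8462; (13−3)/13 = 0.7692; (13−5)/13 = 0.6154; (13−8)/13 = 0.3846; (13−9)/13 = 0.3077; (13−12)/13 = 0.0769.
Σ = 3.000000. Dividing by the full population N = 9 gives P₁ = 0.3333.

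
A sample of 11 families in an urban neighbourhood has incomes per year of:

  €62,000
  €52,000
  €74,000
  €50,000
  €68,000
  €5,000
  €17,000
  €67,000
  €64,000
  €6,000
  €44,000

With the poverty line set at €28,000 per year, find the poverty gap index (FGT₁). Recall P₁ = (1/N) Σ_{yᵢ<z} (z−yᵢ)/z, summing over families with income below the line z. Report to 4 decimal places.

Incomes under z: €5,000, €6,000, €17,000 (q = 3 of N = 11).
Normalized shortfalls: (28000−5000)/28000 = 0.8214; (28000−6000)/28000 = 0.7857; (28000−17000)/28000 = 0.3929.
Σ = 2.000000. Dividing by the full population N = 11 gives P₁ = 0.1818.

0.1818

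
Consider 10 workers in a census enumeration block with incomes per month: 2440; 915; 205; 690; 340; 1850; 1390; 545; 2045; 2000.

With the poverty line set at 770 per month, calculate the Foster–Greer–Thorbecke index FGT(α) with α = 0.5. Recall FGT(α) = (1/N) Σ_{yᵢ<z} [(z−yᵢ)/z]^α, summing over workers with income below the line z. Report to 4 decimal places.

0.2467

Poor units: 205, 340, 545, 690 (q = 4 of N = 10).
Relative gaps: (770−205)/770 = 0.7338; (770−340)/770 = 0.5584; (770−545)/770 = 0.2922; (770−690)/770 = 0.1039.
Raised to α = 0.5: 0.85660; 0.74729; 0.54056; 0.32233.
Sum = 2.466783; FGT(0.5) = 2.466783 / 10 = 0.2467.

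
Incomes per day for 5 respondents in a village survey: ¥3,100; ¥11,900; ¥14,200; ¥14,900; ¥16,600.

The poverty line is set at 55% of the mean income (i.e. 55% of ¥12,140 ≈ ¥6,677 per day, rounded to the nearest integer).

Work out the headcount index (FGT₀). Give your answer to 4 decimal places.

1 of the 5 respondents have income below ¥6,677.
H = 1/5 = 0.2000.

0.2000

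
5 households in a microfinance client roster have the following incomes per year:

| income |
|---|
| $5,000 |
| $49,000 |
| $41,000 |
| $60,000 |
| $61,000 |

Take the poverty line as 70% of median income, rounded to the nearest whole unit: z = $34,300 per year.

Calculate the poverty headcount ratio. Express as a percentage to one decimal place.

1 of the 5 households have income below $34,300.
H = 1/5 = 20.0%.

20.0%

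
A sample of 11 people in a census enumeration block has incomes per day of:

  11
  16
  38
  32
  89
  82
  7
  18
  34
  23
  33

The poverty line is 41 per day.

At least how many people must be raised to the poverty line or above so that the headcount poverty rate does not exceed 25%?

7

Currently q = 9 of N = 11 are below the line (H = 0.818).
A headcount ratio of at most 25% allows at most ⌊0.25 × 11⌋ = 2 poor people.
So at least 9 − 2 = 7 must be lifted.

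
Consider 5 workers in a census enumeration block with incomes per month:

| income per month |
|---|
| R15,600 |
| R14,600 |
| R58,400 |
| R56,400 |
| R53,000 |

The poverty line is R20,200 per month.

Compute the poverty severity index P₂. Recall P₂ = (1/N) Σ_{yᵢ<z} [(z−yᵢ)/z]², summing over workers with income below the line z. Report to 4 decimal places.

0.0257

Poor units: R14,600, R15,600 (q = 2 of N = 5).
Gap ratios (z−y)/z: (20200−14600)/20200 = 0.2772; (20200−15600)/20200 = 0.2277.
Squared: 0.0769; 0.0519.
Sum = 0.128713; P₂ = 0.128713 / 5 = 0.0257.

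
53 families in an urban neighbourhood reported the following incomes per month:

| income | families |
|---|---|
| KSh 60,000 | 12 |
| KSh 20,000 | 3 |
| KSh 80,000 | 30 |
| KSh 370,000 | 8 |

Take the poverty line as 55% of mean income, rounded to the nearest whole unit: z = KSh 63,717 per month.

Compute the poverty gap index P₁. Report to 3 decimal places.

Below z: 3×KSh 20,000, 12×KSh 60,000 (q = 15 of N = 53).
Shortfall ratios: (63717−20000)/63717 = 0.6861 (×3); (63717−60000)/63717 = 0.0583 (×12).
Sum of shortfalls = 2.758369; P₁ averages over all N: 2.758369 / 53 = 0.052.

0.052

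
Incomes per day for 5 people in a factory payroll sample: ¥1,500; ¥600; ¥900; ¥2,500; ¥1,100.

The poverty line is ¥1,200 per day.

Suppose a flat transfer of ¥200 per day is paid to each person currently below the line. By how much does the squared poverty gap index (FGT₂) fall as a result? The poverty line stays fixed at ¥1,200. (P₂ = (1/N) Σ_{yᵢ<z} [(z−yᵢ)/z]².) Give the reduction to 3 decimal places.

Before: below the line — ¥600, ¥900, ¥1,100; squared poverty gap index (FGT₂) = 0.06389.
After the ¥200 transfer: below the line — ¥800, ¥1,100; squared poverty gap index (FGT₂) = 0.02361.
Reduction = 0.06389 − 0.02361 = 0.040.

0.040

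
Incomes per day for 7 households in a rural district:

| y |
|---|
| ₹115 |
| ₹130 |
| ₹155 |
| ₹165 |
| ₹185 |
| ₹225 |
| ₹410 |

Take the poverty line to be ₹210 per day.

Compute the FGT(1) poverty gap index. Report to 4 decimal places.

0.2041

Incomes under z: ₹115, ₹130, ₹155, ₹165, ₹185 (q = 5 of N = 7).
Relative gaps: (210−115)/210 = 0.4524; (210−130)/210 = 0.3810; (210−155)/210 = 0.2619; (210−165)/210 = 0.2143; (210−185)/210 = 0.1190.
Sum of shortfalls = 1.428571; P₁ averages over all N: 1.428571 / 7 = 0.2041.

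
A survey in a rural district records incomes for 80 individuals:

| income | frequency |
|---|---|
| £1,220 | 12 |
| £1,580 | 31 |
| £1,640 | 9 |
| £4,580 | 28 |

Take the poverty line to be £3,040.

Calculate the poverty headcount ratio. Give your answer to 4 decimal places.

0.6500

52 of the 80 individuals have income below £3,040.
H = 52/80 = 0.6500.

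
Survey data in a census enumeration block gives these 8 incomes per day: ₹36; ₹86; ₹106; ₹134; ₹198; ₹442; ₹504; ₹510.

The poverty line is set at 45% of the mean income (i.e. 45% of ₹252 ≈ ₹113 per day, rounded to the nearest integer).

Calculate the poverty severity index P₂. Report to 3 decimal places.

0.066

Below the line: ₹36, ₹86, ₹106 (q = 3 of N = 8).
Shortfall ratios: (113−36)/113 = 0.6814; (113−86)/113 = 0.2389; (113−106)/113 = 0.0619.
Squared: 0.4643; 0.0571; 0.0038.
Sum = 0.525256; P₂ = 0.525256 / 8 = 0.066.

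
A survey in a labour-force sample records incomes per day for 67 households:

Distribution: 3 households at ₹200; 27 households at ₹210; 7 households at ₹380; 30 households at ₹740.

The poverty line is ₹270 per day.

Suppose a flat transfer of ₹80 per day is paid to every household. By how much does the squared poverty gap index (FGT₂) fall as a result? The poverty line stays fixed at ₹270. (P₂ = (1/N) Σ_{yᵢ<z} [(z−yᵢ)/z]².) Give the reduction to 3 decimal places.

0.023

Before: below the line — 3×₹200, 27×₹210; squared poverty gap index (FGT₂) = 0.02291.
After the ₹80 transfer: below the line — none; squared poverty gap index (FGT₂) = 0.00000.
Reduction = 0.02291 − 0.00000 = 0.023.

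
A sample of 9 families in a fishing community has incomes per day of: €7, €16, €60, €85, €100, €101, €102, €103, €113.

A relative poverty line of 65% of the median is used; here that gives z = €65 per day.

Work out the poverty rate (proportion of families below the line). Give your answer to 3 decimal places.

0.333

3 of the 9 families have income below €65.
H = 3/9 = 0.333.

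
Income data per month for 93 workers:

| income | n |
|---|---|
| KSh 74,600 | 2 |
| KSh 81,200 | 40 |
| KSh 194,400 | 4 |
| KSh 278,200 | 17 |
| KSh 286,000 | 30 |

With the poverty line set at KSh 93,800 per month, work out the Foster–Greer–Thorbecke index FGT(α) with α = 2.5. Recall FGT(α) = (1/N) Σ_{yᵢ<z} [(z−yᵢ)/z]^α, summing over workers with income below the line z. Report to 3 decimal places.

Below the line: 2×KSh 74,600, 40×KSh 81,200 (q = 42 of N = 93).
Gap ratios (z−y)/z: (93800−74600)/93800 = 0.2047 (×2); (93800−81200)/93800 = 0.1343 (×40).
Raised to α = 2.5: 0.01896 (×2); 0.00661 (×40).
Sum = 0.302445; FGT(2.5) = 0.302445 / 93 = 0.003.

0.003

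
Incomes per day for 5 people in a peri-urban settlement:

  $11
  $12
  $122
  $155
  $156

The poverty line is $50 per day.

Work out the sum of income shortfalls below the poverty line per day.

$77

Incomes under z: $11, $12 (q = 2 of N = 5).
Individual gaps: 50−11 = 39; 50−12 = 38.
Aggregate gap = $77.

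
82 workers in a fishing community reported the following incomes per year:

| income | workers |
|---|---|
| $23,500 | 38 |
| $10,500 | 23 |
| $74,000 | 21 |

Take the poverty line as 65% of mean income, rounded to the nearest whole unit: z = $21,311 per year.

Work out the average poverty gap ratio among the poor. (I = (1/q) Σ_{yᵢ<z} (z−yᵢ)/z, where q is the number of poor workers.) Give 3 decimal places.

Poor units: 23×$10,500 (q = 23 of N = 82).
Relative gaps: 0.5073 (×23); sum = 11.667824.
I averages over the q = 23 poor units only: 11.667824 / 23 = 0.507.

0.507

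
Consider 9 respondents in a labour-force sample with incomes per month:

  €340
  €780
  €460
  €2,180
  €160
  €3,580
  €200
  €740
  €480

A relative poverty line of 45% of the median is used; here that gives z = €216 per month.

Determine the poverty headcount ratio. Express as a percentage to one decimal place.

2 of the 9 respondents have income below €216.
H = 2/9 = 22.2%.

22.2%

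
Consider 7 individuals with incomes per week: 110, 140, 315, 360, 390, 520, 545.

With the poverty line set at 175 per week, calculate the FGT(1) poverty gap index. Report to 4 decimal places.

Poor units: 110, 140 (q = 2 of N = 7).
Gap ratios (z−y)/z: (175−110)/175 = 0.3714; (175−140)/175 = 0.2000.
Sum of shortfalls = 0.571429; P₁ averages over all N: 0.571429 / 7 = 0.0816.

0.0816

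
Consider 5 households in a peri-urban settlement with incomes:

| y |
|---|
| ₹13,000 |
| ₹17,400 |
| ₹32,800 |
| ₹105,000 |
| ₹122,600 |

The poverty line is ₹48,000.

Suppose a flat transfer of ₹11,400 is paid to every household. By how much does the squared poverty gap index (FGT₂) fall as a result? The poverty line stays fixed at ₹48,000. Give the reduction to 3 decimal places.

0.126

Before: below the line — ₹13,000, ₹17,400, ₹32,800; squared poverty gap index (FGT₂) = 0.20767.
After the ₹11,400 transfer: below the line — ₹24,400, ₹28,800, ₹44,200; squared poverty gap index (FGT₂) = 0.08160.
Reduction = 0.20767 − 0.08160 = 0.126.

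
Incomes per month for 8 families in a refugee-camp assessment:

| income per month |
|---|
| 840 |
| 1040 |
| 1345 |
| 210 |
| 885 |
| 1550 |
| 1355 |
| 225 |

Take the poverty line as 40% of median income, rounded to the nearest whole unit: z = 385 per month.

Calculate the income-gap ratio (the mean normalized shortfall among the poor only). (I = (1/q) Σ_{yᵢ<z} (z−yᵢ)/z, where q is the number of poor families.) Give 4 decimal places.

Incomes under z: 210, 225 (q = 2 of N = 8).
Shortfall ratios (z−y)/z: 0.4545, 0.4156; sum = 0.870130.
The income-gap ratio divides by q (the poor only): 0.870130 / 2 = 0.4351.

0.4351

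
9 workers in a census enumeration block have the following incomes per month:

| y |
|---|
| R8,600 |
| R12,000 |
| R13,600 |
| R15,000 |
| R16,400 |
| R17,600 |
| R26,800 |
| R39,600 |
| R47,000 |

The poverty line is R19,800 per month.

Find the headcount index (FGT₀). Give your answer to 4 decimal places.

6 of the 9 workers have income below R19,800.
H = 6/9 = 0.6667.

0.6667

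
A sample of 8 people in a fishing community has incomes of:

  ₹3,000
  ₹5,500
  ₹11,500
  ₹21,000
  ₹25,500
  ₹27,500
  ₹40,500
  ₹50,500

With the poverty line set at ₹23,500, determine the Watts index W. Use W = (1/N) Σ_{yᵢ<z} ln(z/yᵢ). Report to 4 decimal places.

Incomes under z: ₹3,000, ₹5,500, ₹11,500, ₹21,000 (q = 4 of N = 8).
ln(z/y) terms: ln(23500/3000) = 2.0584; ln(23500/5500) = 1.4523; ln(23500/11500) = 0.7147; ln(23500/21000) = 0.1125.
W = 4.337772 / 8 = 0.5422.

0.5422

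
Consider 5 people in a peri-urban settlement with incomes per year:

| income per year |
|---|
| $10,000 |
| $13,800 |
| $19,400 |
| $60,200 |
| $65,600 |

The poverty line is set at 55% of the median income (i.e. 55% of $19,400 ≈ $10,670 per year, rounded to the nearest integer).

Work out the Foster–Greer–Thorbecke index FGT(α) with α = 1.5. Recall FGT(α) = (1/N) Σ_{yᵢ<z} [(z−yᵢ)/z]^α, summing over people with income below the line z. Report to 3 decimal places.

0.003

Below z: $10,000 (q = 1 of N = 5).
Shortfall ratios: (10670−10000)/10670 = 0.0628.
Raised to α = 1.5: 0.01573.
Sum = 0.015735; FGT(1.5) = 0.015735 / 5 = 0.003.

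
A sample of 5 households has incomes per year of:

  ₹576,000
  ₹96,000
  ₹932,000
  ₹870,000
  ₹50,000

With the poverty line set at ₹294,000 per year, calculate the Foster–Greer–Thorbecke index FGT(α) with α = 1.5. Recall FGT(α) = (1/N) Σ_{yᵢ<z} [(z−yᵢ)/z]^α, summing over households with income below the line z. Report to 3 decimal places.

Below z: ₹50,000, ₹96,000 (q = 2 of N = 5).
Shortfall ratios: (294000−50000)/294000 = 0.8299; (294000−96000)/294000 = 0.6735.
Raised to α = 1.5: 0.75607; 0.55268.
Sum = 1.308757; FGT(1.5) = 1.308757 / 5 = 0.262.

0.262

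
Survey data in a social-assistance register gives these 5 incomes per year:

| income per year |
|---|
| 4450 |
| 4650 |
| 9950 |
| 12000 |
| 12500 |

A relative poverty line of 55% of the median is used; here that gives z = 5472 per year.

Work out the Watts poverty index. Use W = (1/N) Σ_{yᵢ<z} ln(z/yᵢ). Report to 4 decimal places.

0.0739

Below z: 4450, 4650 (q = 2 of N = 5).
ln(z/y) terms: ln(5472/4450) = 0.2067; ln(5472/4650) = 0.1628.
W = 0.369517 / 5 = 0.0739.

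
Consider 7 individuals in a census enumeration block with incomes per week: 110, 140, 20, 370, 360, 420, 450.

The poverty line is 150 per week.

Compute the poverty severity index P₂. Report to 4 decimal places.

0.1181

Below the line: 20, 110, 140 (q = 3 of N = 7).
Gap ratios (z−y)/z: (150−20)/150 = 0.8667; (150−110)/150 = 0.2667; (150−140)/150 = 0.0667.
Squared: 0.7511; 0.0711; 0.0044.
Sum = 0.826667; P₂ = 0.826667 / 7 = 0.1181.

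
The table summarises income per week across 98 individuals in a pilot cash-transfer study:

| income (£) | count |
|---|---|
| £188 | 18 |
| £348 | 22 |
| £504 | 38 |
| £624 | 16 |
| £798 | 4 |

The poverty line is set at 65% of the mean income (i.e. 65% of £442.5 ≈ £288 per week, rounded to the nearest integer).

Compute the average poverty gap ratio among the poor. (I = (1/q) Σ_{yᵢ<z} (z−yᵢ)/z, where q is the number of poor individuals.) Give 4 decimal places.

0.3472

Poor units: 18×£188 (q = 18 of N = 98).
Relative gaps: 0.3472 (×18); sum = 6.250000.
The income-gap ratio divides by q (the poor only): 6.250000 / 18 = 0.3472.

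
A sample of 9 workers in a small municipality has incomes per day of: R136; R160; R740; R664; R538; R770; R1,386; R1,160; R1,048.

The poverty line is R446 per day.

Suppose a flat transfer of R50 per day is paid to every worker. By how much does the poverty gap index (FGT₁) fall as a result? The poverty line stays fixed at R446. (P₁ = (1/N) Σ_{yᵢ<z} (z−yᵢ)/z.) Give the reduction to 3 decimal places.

0.025

Before: below the line — R136, R160; poverty gap index (FGT₁) = 0.14848.
After the R50 transfer: below the line — R186, R210; poverty gap index (FGT₁) = 0.12357.
Reduction = 0.14848 − 0.12357 = 0.025.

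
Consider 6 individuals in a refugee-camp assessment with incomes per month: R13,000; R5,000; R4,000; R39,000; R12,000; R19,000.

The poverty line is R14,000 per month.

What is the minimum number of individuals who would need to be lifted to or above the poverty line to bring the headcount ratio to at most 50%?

4 of the 6 individuals are poor, so H = 4/6 = 0.667.
A headcount ratio of at most 50% allows at most ⌊0.50 × 6⌋ = 3 poor individuals.
So at least 4 − 3 = 1 must be lifted.

1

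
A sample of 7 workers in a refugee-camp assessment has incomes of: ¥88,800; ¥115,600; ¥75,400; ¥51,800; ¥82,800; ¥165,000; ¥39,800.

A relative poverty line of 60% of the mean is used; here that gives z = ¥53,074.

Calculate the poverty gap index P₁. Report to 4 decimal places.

0.0392

Below the line: ¥39,800, ¥51,800 (q = 2 of N = 7).
Gap ratios (z−y)/z: (53074−39800)/53074 = 0.2501; (53074−51800)/53074 = 0.0240.
Sum of shortfalls = 0.274108; P₁ averages over all N: 0.274108 / 7 = 0.0392.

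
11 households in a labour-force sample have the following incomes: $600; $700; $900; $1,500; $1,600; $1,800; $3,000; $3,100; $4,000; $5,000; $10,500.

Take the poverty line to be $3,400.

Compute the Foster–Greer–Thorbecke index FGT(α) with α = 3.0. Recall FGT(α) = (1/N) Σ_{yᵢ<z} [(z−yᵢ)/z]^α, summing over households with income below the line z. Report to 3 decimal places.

0.171

Below the line: $600, $700, $900, $1,500, $1,600, $1,800, $3,000, $3,100 (q = 8 of N = 11).
Gap ratios (z−y)/z: (3400−600)/3400 = 0.8235; (3400−700)/3400 = 0.7941; (3400−900)/3400 = 0.7353; (3400−1500)/3400 = 0.5588; (3400−1600)/3400 = 0.5294; (3400−1800)/3400 = 0.4706; (3400−3000)/3400 = 0.1176; (3400−3100)/3400 = 0.0882.
Raised to α = 3.0: 0.55852; 0.50079; 0.39754; 0.17451; 0.14838; 0.10421; 0.00163; 0.00069.
Sum = 1.886271; FGT(3.0) = 1.886271 / 11 = 0.171.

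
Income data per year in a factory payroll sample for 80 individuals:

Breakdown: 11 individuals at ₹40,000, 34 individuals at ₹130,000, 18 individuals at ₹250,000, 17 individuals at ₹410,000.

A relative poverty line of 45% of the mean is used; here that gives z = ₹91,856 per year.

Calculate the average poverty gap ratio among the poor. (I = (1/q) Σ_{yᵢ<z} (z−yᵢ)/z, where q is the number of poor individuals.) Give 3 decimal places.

0.565

Poor units: 11×₹40,000 (q = 11 of N = 80).
Relative gaps: 0.5645 (×11); sum = 6.209894.
The income-gap ratio divides by q (the poor only): 6.209894 / 11 = 0.565.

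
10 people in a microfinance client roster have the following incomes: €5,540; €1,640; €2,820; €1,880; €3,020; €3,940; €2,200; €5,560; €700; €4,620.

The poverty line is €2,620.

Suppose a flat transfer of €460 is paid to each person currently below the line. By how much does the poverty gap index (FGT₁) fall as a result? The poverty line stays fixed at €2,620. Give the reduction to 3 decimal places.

Before: below the line — €700, €1,640, €1,880, €2,200; poverty gap index (FGT₁) = 0.15496.
After the €460 transfer: below the line — €1,160, €2,100, €2,340; poverty gap index (FGT₁) = 0.08626.
Reduction = 0.15496 − 0.08626 = 0.069.

0.069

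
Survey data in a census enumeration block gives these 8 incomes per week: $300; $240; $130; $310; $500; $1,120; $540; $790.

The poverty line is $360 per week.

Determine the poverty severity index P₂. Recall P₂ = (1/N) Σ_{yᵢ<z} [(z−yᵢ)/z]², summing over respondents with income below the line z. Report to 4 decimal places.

0.0708

Below the line: $130, $240, $300, $310 (q = 4 of N = 8).
Relative gaps: (360−130)/360 = 0.6389; (360−240)/360 = 0.3333; (360−300)/360 = 0.1667; (360−310)/360 = 0.1389.
Squared: 0.4082; 0.1111; 0.0278; 0.0193.
Sum = 0.566358; P₂ = 0.566358 / 8 = 0.0708.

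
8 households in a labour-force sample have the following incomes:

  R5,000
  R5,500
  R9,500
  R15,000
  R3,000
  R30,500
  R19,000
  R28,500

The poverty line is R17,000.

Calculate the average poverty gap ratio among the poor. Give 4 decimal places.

Below z: R3,000, R5,000, R5,500, R9,500, R15,000 (q = 5 of N = 8).
Shortfall ratios (z−y)/z: 0.8235, 0.7059, 0.6765, 0.4412, 0.1176; sum = 2.764706.
I averages over the q = 5 poor units only: 2.764706 / 5 = 0.5529.

0.5529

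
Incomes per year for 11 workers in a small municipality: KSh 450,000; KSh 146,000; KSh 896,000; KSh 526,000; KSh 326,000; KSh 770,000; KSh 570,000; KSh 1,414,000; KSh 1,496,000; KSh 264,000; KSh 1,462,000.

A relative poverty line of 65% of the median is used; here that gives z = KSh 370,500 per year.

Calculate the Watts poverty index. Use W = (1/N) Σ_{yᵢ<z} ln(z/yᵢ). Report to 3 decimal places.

Poor units: KSh 146,000, KSh 264,000, KSh 326,000 (q = 3 of N = 11).
ln(z/y) terms: ln(370500/146000) = 0.9312; ln(370500/264000) = 0.3389; ln(370500/326000) = 0.1280.
W = 1.398107 / 11 = 0.127.

0.127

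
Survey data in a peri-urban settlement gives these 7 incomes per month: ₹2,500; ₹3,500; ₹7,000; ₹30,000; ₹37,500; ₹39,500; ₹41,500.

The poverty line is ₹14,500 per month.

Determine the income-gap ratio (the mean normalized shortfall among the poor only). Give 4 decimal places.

Below the line: ₹2,500, ₹3,500, ₹7,000 (q = 3 of N = 7).
Shortfall ratios (z−y)/z: 0.8276, 0.7586, 0.5172; sum = 2.103448.
I averages over the q = 3 poor units only: 2.103448 / 3 = 0.7011.

0.7011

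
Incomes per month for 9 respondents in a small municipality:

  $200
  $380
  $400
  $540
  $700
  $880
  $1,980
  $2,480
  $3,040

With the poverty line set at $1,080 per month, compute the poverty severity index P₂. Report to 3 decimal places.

Poor units: $200, $380, $400, $540, $700, $880 (q = 6 of N = 9).
Relative gaps: (1080−200)/1080 = 0.8148; (1080−380)/1080 = 0.6481; (1080−400)/1080 = 0.6296; (1080−540)/1080 = 0.5000; (1080−700)/1080 = 0.3519; (1080−880)/1080 = 0.1852.
Squared: 0.6639; 0.4201; 0.3964; 0.2500; 0.1238; 0.0343.
Sum = 1.888546; P₂ = 1.888546 / 9 = 0.210.

0.210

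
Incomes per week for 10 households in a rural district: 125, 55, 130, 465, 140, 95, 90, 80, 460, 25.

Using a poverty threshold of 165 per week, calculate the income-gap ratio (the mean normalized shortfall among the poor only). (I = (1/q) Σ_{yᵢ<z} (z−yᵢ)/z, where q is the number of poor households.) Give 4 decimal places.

Incomes under z: 25, 55, 80, 90, 95, 125, 130, 140 (q = 8 of N = 10).
Shortfall ratios (z−y)/z: 0.8485, 0.6667, 0.5152, 0.4545, 0.4242, 0.2424, 0.2121, 0.1515; sum = 3.515152.
I averages over the q = 8 poor units only: 3.515152 / 8 = 0.4394.

0.4394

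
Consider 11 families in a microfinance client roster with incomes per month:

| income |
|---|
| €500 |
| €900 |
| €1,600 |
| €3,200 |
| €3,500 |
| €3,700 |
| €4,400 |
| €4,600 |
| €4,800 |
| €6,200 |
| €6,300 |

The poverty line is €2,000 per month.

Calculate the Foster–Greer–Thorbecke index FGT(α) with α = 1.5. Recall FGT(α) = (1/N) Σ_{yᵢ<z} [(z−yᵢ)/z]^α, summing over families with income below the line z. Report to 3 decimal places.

0.104

Incomes under z: €500, €900, €1,600 (q = 3 of N = 11).
Shortfall ratios: (2000−500)/2000 = 0.7500; (2000−900)/2000 = 0.5500; (2000−1600)/2000 = 0.2000.
Raised to α = 1.5: 0.64952; 0.40789; 0.08944.
Sum = 1.146853; FGT(1.5) = 1.146853 / 11 = 0.104.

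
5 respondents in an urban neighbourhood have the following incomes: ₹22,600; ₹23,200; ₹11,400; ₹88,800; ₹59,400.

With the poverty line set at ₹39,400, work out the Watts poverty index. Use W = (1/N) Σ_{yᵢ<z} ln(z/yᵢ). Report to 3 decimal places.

Poor units: ₹11,400, ₹22,600, ₹23,200 (q = 3 of N = 5).
Log gaps: ln(39400/11400) = 1.2402; ln(39400/22600) = 0.5558; ln(39400/23200) = 0.5296.
W = 2.325582 / 5 = 0.465.

0.465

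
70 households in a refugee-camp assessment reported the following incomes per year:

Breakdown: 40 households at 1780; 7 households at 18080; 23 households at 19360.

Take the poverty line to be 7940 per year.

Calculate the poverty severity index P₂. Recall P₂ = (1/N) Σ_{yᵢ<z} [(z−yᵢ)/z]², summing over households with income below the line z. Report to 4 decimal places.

Incomes under z: 40×1780 (q = 40 of N = 70).
Normalized shortfalls: (7940−1780)/7940 = 0.7758 (×40).
Squared: 0.6019 (×40).
Sum = 24.075782; P₂ = 24.075782 / 70 = 0.3439.

0.3439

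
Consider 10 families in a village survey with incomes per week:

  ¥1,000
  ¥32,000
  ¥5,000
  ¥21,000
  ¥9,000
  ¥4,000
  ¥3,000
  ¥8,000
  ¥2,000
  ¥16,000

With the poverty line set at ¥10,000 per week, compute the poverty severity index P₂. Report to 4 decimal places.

0.2600

Below z: ¥1,000, ¥2,000, ¥3,000, ¥4,000, ¥5,000, ¥8,000, ¥9,000 (q = 7 of N = 10).
Normalized shortfalls: (10000−1000)/10000 = 0.9000; (10000−2000)/10000 = 0.8000; (10000−3000)/10000 = 0.7000; (10000−4000)/10000 = 0.6000; (10000−5000)/10000 = 0.5000; (10000−8000)/10000 = 0.2000; (10000−9000)/10000 = 0.1000.
Squared: 0.8100; 0.6400; 0.4900; 0.3600; 0.2500; 0.0400; 0.0100.
Sum = 2.600000; P₂ = 2.600000 / 10 = 0.2600.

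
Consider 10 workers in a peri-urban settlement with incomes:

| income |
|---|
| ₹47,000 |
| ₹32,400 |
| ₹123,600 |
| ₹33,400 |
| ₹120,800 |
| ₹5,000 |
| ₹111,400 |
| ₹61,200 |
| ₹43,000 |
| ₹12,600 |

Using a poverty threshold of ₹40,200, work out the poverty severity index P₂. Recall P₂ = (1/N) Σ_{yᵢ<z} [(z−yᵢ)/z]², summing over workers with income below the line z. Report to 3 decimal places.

Below z: ₹5,000, ₹12,600, ₹32,400, ₹33,400 (q = 4 of N = 10).
Normalized shortfalls: (40200−5000)/40200 = 0.8756; (40200−12600)/40200 = 0.6866; (40200−32400)/40200 = 0.1940; (40200−33400)/40200 = 0.1692.
Squared: 0.7667; 0.4714; 0.0376; 0.0286.
Sum = 1.304349; P₂ = 1.304349 / 10 = 0.130.

0.130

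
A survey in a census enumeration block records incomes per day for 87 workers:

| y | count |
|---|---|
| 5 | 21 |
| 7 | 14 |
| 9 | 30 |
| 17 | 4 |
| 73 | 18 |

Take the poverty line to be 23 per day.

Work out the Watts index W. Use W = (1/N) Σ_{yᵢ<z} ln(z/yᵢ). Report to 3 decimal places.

Below the line: 21×5, 14×7, 30×9, 4×17 (q = 69 of N = 87).
ln(z/y) terms: ln(23/5) = 1.5261 (×21); ln(23/7) = 1.1896 (×14); ln(23/9) = 0.9383 (×30); ln(23/17) = 0.3023 (×4).
W = 78.058572 / 87 = 0.897.

0.897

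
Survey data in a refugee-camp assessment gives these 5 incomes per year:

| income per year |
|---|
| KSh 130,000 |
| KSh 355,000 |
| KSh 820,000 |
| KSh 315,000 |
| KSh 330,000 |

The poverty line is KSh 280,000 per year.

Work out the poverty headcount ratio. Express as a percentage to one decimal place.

20.0%

1 of the 5 individuals have income below KSh 280,000.
H = 1/5 = 20.0%.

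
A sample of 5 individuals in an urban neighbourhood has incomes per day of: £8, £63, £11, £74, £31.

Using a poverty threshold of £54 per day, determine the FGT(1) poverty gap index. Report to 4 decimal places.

0.4148

Below the line: £8, £11, £31 (q = 3 of N = 5).
Shortfall ratios: (54−8)/54 = 0.8519; (54−11)/54 = 0.7963; (54−31)/54 = 0.4259.
Σ = 2.074074. Dividing by the full population N = 5 gives P₁ = 0.4148.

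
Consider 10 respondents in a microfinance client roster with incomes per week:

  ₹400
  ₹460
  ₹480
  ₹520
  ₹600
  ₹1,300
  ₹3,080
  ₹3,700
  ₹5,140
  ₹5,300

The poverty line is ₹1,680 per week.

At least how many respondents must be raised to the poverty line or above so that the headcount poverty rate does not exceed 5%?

6 of the 10 respondents are poor, so H = 6/10 = 0.600.
A headcount ratio of at most 5% allows at most ⌊0.05 × 10⌋ = 0 poor respondents.
So at least 6 − 0 = 6 must be lifted.

6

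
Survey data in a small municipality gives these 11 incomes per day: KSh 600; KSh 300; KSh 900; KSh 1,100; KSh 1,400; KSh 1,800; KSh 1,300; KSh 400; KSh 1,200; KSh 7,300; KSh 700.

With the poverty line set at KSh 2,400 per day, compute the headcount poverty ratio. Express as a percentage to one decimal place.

10 of the 11 families have income below KSh 2,400.
H = 10/11 = 90.9%.

90.9%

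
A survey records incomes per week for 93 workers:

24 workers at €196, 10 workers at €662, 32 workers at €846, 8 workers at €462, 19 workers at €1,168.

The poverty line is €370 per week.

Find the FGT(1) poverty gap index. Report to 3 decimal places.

Incomes under z: 24×€196 (q = 24 of N = 93).
Shortfall ratios: (370−196)/370 = 0.4703 (×24).
Σ = 11.286486. Dividing by the full population N = 93 gives P₁ = 0.121.

0.121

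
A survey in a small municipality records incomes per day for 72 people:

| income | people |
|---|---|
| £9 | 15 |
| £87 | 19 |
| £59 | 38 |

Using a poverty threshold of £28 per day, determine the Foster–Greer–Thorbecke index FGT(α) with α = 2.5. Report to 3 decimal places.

Poor units: 15×£9 (q = 15 of N = 72).
Gap ratios (z−y)/z: (28−9)/28 = 0.6786 (×15).
Raised to α = 2.5: 0.37931 (×15).
Sum = 5.689580; FGT(2.5) = 5.689580 / 72 = 0.079.

0.079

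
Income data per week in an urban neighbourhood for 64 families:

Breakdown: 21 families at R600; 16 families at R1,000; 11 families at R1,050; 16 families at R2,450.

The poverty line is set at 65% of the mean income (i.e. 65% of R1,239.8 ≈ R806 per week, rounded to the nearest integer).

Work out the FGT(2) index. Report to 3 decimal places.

Poor units: 21×R600 (q = 21 of N = 64).
Gap ratios (z−y)/z: (806−600)/806 = 0.2556 (×21).
Squared: 0.0653 (×21).
Sum = 1.371777; P₂ = 1.371777 / 64 = 0.021.

0.021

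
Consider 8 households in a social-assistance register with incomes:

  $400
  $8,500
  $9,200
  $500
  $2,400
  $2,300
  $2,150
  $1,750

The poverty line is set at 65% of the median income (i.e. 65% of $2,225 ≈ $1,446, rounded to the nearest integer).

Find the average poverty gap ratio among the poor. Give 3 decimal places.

Below z: $400, $500 (q = 2 of N = 8).
Shortfall ratios (z−y)/z: 0.7234, 0.6542; sum = 1.377593.
The income-gap ratio divides by q (the poor only): 1.377593 / 2 = 0.689.

0.689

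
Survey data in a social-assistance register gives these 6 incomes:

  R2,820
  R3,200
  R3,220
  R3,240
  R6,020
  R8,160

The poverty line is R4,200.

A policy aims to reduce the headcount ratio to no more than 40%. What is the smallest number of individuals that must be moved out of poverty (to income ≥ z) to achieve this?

Currently q = 4 of N = 6 are below the line (H = 0.667).
A headcount ratio of at most 40% allows at most ⌊0.40 × 6⌋ = 2 poor individuals.
So at least 4 − 2 = 2 must be lifted.

2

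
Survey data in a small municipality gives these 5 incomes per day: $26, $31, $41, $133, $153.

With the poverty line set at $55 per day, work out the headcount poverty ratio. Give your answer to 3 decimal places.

3 of the 5 people have income below $55.
H = 3/5 = 0.600.

0.600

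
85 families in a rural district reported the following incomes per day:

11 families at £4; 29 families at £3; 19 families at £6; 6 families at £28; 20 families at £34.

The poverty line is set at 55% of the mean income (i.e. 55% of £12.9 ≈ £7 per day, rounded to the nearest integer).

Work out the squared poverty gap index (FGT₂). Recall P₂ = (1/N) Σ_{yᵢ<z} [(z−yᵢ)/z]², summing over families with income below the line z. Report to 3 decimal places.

0.140

Below z: 29×£3, 11×£4, 19×£6 (q = 59 of N = 85).
Gap ratios (z−y)/z: (7−3)/7 = 0.5714 (×29); (7−4)/7 = 0.4286 (×11); (7−6)/7 = 0.1429 (×19).
Squared: 0.3265 (×29); 0.1837 (×11); 0.0204 (×19).
Sum = 11.877551; P₂ = 11.877551 / 85 = 0.140.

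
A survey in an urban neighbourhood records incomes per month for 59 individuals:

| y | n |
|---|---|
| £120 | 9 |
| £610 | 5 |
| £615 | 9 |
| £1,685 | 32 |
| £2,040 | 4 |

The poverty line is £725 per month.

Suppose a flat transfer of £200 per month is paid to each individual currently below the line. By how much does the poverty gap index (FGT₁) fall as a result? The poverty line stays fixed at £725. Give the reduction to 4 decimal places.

0.0787

Before: below the line — 9×£120, 5×£610, 9×£615; poverty gap index (FGT₁) = 0.163881.
After the £200 transfer: below the line — 9×£320; poverty gap index (FGT₁) = 0.085213.
Reduction = 0.163881 − 0.085213 = 0.0787.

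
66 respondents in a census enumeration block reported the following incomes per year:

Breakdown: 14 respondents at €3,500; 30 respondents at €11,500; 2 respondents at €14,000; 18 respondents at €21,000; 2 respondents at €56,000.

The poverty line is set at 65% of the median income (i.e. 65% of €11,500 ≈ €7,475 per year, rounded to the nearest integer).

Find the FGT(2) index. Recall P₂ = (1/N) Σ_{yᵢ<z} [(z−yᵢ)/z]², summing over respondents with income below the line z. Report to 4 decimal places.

0.0600

Below the line: 14×€3,500 (q = 14 of N = 66).
Relative gaps: (7475−3500)/7475 = 0.5318 (×14).
Squared: 0.2828 (×14).
Sum = 3.958949; P₂ = 3.958949 / 66 = 0.0600.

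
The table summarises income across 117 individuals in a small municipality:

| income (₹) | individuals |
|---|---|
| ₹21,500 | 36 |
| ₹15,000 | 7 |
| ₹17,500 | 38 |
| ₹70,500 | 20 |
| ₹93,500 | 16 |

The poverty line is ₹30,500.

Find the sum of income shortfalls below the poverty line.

₹926,500

Below z: 7×₹15,000, 38×₹17,500, 36×₹21,500 (q = 81 of N = 117).
Individual gaps: 7×(30500−15000) = 108500; 38×(30500−17500) = 494000; 36×(30500−21500) = 324000.
Aggregate gap = ₹926,500.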